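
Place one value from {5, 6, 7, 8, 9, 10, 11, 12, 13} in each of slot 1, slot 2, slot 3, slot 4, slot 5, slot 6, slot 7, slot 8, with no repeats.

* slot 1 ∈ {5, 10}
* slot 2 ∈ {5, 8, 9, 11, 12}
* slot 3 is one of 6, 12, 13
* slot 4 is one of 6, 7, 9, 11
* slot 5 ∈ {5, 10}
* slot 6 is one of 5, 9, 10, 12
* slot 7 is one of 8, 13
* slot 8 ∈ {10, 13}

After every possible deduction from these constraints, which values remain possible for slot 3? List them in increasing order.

6, 12

slot 1 and slot 5 share exactly the 2 values {5, 10}; by pigeonhole those values go to them, so strike 5, 10 from slot 2, slot 6, slot 8.
slot 8's domain is down to {13}, so slot 8 = 13. Eliminate 13 elsewhere: slot 3, slot 7.
slot 7 has just one choice, so slot 7 = 8. Strike 8 from slot 2.
No further eliminations apply; slot 3 can still be any of 6, 12.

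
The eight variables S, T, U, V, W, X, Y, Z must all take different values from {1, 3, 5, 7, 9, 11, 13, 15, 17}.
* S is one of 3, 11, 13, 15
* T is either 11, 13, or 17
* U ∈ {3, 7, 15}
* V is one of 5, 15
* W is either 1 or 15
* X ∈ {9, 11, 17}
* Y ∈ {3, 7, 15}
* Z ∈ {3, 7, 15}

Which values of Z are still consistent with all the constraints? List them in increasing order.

U, Y, Z share exactly the 3 values {3, 7, 15}; by pigeonhole those values go to them, so strike 3, 7, 15 from S, V, W.
V's domain is down to {5}, so V = 5.
W has just one choice, so W = 1.
No further eliminations apply; Z can still be any of 3, 7, 15.

3, 7, 15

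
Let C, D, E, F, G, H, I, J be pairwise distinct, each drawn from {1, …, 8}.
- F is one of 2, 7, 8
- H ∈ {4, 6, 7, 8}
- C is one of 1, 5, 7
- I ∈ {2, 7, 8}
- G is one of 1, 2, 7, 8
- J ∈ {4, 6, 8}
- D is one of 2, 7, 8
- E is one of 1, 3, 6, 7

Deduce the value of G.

Among the 8 variables, 3 fits only E (and all 8 values in {1, 2, 3, 4, 5, 6, 7, 8} must be used), so E = 3.
The 7 still-open variables together cover exactly {1, 2, 4, 5, 6, 7, 8} — 7 values for 7 variables — and 5 appears only in C's list, so C = 5.
The 6 still-open variables draw from only 6 values {1, 2, 4, 6, 7, 8}, so each is used; only G can be 1, hence G = 1.

1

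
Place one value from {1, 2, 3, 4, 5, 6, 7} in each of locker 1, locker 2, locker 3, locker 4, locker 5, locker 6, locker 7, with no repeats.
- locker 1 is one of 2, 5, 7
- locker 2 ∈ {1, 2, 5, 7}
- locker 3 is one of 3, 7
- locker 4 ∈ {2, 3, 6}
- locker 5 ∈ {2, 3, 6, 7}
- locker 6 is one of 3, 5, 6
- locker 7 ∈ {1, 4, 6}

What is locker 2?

The 7 variables together cover exactly {1, 2, 3, 4, 5, 6, 7} — 7 values for 7 variables — and 4 appears only in locker 7's list, so locker 7 = 4.
Among the 6 still-open variables, 1 fits only locker 2 (and all 6 values in {1, 2, 3, 5, 6, 7} must be used), so locker 2 = 1.

1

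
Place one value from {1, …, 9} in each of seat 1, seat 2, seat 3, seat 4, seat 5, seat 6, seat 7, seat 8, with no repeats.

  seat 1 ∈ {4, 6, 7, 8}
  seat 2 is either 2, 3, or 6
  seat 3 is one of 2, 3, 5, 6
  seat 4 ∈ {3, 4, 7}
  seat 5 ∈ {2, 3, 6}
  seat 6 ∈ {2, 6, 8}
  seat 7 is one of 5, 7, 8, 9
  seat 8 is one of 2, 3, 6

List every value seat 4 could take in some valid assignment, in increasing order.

4, 7

The 8 variables draw from only 8 values {2, 3, 4, 5, 6, 7, 8, 9}, so each is used; only seat 7 can be 9, hence seat 7 = 9.
The 7 still-open variables draw from only 7 values {2, 3, 4, 5, 6, 7, 8}, so each is used; only seat 3 can be 5, hence seat 3 = 5.
The 3 variables seat 2, seat 5, seat 8 are confined to {2, 3, 6}, which locks those values in; drop them from seat 1, seat 4, seat 6.
seat 6 must be 8 (only option left). Remove 8 from seat 1.
No further eliminations apply; seat 4 can still be any of 4, 7.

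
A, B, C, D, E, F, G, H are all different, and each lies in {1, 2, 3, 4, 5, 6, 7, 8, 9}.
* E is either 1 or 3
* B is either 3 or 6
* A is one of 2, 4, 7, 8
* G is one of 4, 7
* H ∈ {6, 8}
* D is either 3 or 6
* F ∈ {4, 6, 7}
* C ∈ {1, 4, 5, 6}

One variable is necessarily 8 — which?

The 8 variables draw from only 8 values {1, 2, 3, 4, 5, 6, 7, 8}, so each is used; only A can be 2, hence A = 2.
The 7 still-open variables draw from only 7 values {1, 3, 4, 5, 6, 7, 8}, so each is used; only C can be 5, hence C = 5.
The 6 still-open variables together cover exactly {1, 3, 4, 6, 7, 8} — 6 values for 6 variables — and 1 appears only in E's list, so E = 1.
Among the 5 still-open variables, 8 fits only H (and all 5 values in {3, 4, 6, 7, 8} must be used), so H = 8.

H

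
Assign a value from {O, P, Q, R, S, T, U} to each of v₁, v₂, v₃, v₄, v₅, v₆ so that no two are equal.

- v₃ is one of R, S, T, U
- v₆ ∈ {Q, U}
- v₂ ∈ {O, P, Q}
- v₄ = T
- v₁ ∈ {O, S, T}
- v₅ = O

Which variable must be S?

v₁

v₄'s domain is down to {T}, so v₄ = T. So v₁, v₃ can't be T.
v₅ has just one choice, so v₅ = O. Strike O from v₁, v₂.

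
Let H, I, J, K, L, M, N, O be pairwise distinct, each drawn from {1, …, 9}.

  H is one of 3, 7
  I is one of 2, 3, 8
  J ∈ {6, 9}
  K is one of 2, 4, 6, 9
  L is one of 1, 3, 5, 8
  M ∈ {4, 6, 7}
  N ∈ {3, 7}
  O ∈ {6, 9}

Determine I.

H and N share exactly the 2 values {3, 7}; by pigeonhole those values go to them, so strike 3, 7 from I, L, M.
J and O share exactly the 2 values {6, 9}; by pigeonhole those values go to them, so strike 6, 9 from K, M.
M has just one choice, so M = 4. Eliminate 4 elsewhere: K.
That leaves K = 2. Strike 2 from I.
So I = 8.

8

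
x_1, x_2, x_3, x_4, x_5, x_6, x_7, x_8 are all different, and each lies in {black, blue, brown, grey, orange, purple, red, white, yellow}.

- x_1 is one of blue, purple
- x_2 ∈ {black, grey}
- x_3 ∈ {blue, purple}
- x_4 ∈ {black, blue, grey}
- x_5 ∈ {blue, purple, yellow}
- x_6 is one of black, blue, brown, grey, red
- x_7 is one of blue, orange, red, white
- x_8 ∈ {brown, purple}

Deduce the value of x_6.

red

x_1 and x_3 share exactly the 2 values {blue, purple}; by pigeonhole those values go to them, so strike blue, purple from x_4, x_5, x_6, x_7, x_8.
x_5's domain is down to {yellow}, so x_5 = yellow.
That leaves x_8 = brown. So x_6 can't be brown.
x_2 and x_4 between them cover only {black, grey} — a naked pair. Remove those values from x_6.
So x_6 = red.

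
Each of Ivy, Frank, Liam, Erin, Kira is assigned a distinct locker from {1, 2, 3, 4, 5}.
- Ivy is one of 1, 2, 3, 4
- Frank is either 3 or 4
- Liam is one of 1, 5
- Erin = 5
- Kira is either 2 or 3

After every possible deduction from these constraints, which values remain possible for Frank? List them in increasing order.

Erin's domain is down to {5}, so Erin = 5. So Liam can't be 5.
That leaves Liam = 1. Remove 1 from Ivy.
No further eliminations apply; Frank can still be any of 3, 4.

3, 4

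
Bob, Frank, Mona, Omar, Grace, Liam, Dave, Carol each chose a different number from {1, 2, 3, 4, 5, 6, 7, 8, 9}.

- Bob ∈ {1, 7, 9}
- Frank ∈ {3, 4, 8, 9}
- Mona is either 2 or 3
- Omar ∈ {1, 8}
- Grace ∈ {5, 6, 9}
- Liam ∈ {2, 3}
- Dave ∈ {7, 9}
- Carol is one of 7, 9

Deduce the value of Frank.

The 2 variables Mona and Liam are confined to {2, 3}, which locks those values in; drop them from Frank.
Dave and Carol between them cover only {7, 9} — a naked pair. Remove those values from Bob, Frank, Grace.
That leaves Bob = 1. Strike 1 from Omar.
That leaves Omar = 8. So Frank can't be 8.
So Frank = 4.

4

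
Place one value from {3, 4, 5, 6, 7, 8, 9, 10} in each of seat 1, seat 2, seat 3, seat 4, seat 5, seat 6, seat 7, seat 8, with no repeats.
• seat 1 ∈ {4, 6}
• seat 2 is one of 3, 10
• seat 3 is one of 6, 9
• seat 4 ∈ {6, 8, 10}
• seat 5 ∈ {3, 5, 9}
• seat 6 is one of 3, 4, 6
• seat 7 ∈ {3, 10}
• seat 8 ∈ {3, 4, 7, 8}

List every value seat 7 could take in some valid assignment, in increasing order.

The 8 variables together cover exactly {3, 4, 5, 6, 7, 8, 9, 10} — 8 values for 8 variables — and 5 appears only in seat 5's list, so seat 5 = 5.
The 7 still-open variables draw from only 7 values {3, 4, 6, 7, 8, 9, 10}, so each is used; only seat 8 can be 7, hence seat 8 = 7.
The 6 still-open variables draw from only 6 values {3, 4, 6, 8, 9, 10}, so each is used; only seat 4 can be 8, hence seat 4 = 8.
The 5 still-open variables together cover exactly {3, 4, 6, 9, 10} — 5 values for 5 variables — and 9 appears only in seat 3's list, so seat 3 = 9.
seat 2 and seat 7 between them cover only {3, 10} — a naked pair. Remove those values from seat 6.
No further eliminations apply; seat 7 can still be any of 3, 10.

3, 10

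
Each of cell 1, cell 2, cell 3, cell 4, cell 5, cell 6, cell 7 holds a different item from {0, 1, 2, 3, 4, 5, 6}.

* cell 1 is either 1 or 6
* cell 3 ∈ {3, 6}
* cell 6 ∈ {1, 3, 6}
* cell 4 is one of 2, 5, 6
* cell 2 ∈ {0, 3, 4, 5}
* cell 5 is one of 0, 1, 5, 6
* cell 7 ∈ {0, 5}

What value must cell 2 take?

Among the 7 variables, 2 fits only cell 4 (and all 7 values in {0, 1, 2, 3, 4, 5, 6} must be used), so cell 4 = 2.
The 6 still-open variables together cover exactly {0, 1, 3, 4, 5, 6} — 6 values for 6 variables — and 4 appears only in cell 2's list, so cell 2 = 4.

4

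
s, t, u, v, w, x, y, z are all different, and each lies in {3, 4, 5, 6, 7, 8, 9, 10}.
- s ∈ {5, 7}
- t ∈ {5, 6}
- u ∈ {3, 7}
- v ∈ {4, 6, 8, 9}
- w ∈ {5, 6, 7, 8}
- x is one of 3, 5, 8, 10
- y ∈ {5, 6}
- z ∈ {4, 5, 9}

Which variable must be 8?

w

The 8 variables draw from only 8 values {3, 4, 5, 6, 7, 8, 9, 10}, so each is used; only x can be 10, hence x = 10.
Among the 7 still-open variables, 3 fits only u (and all 7 values in {3, 4, 5, 6, 7, 8, 9} must be used), so u = 3.
The 2 variables t and y are confined to {5, 6}, which locks those values in; drop them from s, v, w, z.
s must be 7 (only option left). Strike 7 from w.
So 8 goes to w.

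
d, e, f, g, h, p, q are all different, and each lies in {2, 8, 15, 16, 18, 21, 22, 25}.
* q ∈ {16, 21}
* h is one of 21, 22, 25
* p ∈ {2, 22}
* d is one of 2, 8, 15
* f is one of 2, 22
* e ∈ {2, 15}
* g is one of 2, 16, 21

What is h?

25

The 7 variables together cover exactly {2, 8, 15, 16, 21, 22, 25} — 7 values for 7 variables — and 8 appears only in d's list, so d = 8.
The 6 still-open variables draw from only 6 values {2, 15, 16, 21, 22, 25}, so each is used; only e can be 15, hence e = 15.
The 5 still-open variables draw from only 5 values {2, 16, 21, 22, 25}, so each is used; only h can be 25, hence h = 25.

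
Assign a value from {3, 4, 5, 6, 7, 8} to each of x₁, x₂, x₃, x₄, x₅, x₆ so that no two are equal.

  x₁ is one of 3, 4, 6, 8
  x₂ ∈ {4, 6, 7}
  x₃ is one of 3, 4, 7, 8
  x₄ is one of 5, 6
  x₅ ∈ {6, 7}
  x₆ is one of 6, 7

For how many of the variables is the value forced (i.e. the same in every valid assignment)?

The 6 variables draw from only 6 values {3, 4, 5, 6, 7, 8}, so each is used; only x₄ can be 5, hence x₄ = 5.
The 2 variables x₅ and x₆ are confined to {6, 7}, which locks those values in; drop them from x₁, x₂, x₃.
x₂ has just one choice, so x₂ = 4. Eliminate 4 elsewhere: x₁, x₃.
Determined: x₂=4, x₄=5. The other variables each still have more than one consistent value. That makes 2.

2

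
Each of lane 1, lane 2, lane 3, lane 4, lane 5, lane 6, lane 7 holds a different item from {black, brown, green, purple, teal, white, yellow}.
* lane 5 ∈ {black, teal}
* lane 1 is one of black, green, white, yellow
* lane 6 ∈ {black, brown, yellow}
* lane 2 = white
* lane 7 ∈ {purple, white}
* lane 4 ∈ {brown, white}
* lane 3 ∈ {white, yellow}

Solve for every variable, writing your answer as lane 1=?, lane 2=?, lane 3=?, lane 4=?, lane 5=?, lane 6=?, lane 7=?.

lane 1=green, lane 2=white, lane 3=yellow, lane 4=brown, lane 5=teal, lane 6=black, lane 7=purple

lane 2 must be white (only option left). Eliminate white elsewhere: lane 1, lane 3, lane 4, lane 7.
That leaves lane 3 = yellow. Strike yellow from lane 1, lane 6.
lane 4 has just one choice, so lane 4 = brown. Remove brown from lane 6.
lane 6 has just one choice, so lane 6 = black. Eliminate black elsewhere: lane 1, lane 5.
That leaves lane 7 = purple.
That leaves lane 1 = green.
lane 5's domain is down to {teal}, so lane 5 = teal.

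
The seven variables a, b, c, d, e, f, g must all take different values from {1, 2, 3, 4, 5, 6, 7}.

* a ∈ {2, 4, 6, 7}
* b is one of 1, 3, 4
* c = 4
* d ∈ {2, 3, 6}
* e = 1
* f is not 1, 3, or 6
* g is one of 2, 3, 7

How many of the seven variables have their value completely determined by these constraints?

c has just one choice, so c = 4. Strike 4 from a, b, f.
e has just one choice, so e = 1. Eliminate 1 elsewhere: b.
b must be 3 (only option left). Remove 3 from d, g.
The 4 still-open variables together cover exactly {2, 5, 6, 7} — 4 values for 4 variables — and 5 appears only in f's list, so f = 5.
Determined: b=3, c=4, e=1, f=5. The other variables each still have more than one consistent value. That makes 4.

4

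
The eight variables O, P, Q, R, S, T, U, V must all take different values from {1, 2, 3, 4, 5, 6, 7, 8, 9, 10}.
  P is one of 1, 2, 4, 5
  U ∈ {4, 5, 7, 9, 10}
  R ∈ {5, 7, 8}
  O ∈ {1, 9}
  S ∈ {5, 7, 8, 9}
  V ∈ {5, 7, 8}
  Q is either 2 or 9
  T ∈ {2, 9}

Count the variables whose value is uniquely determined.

The 8 variables draw from only 8 values {1, 2, 4, 5, 7, 8, 9, 10}, so each is used; only U can be 10, hence U = 10.
The 7 still-open variables draw from only 7 values {1, 2, 4, 5, 7, 8, 9}, so each is used; only P can be 4, hence P = 4.
The 6 still-open variables together cover exactly {1, 2, 5, 7, 8, 9} — 6 values for 6 variables — and 1 appears only in O's list, so O = 1.
The 2 variables Q and T are confined to {2, 9}, which locks those values in; drop them from S.
Determined: O=1, P=4, U=10. The other variables each still have more than one consistent value. That makes 3.

3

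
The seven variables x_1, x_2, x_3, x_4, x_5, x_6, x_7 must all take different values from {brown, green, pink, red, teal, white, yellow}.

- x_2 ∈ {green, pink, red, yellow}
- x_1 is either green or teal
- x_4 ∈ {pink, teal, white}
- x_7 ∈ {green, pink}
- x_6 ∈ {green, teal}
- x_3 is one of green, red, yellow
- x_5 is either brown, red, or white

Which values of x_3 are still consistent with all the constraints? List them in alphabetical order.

red, yellow

The 7 variables draw from only 7 values {brown, green, pink, red, teal, white, yellow}, so each is used; only x_5 can be brown, hence x_5 = brown.
Among the 6 still-open variables, white fits only x_4 (and all 6 values in {green, pink, red, teal, white, yellow} must be used), so x_4 = white.
x_1 and x_6 between them cover only {green, teal} — a naked pair. Remove those values from x_2, x_3, x_7.
That leaves x_7 = pink. Remove pink from x_2.
No further eliminations apply; x_3 can still be any of red, yellow.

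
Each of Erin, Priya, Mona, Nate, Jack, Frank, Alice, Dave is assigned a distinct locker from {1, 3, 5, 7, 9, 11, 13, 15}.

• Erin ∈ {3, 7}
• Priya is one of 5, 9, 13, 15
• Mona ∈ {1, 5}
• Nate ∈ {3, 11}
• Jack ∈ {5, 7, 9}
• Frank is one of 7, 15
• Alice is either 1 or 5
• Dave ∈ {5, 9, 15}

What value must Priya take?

Among the 8 variables, 11 fits only Nate (and all 8 values in {1, 3, 5, 7, 9, 11, 13, 15} must be used), so Nate = 11.
The 7 still-open variables draw from only 7 values {1, 3, 5, 7, 9, 13, 15}, so each is used; only Erin can be 3, hence Erin = 3.
The 6 still-open variables together cover exactly {1, 5, 7, 9, 13, 15} — 6 values for 6 variables — and 13 appears only in Priya's list, so Priya = 13.

13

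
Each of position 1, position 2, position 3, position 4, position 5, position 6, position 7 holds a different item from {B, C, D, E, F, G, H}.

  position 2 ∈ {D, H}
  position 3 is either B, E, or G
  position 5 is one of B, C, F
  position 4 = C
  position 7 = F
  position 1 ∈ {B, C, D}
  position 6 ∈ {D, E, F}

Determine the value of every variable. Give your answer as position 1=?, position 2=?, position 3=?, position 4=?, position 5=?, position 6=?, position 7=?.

position 1=D, position 2=H, position 3=G, position 4=C, position 5=B, position 6=E, position 7=F

position 4 must be C (only option left). Strike C from position 1, position 5.
position 7 must be F (only option left). Strike F from position 5, position 6.
position 5 has just one choice, so position 5 = B. Remove B from position 1, position 3.
position 1 has just one choice, so position 1 = D. So position 2, position 6 can't be D.
position 2 has just one choice, so position 2 = H.
That leaves position 6 = E. Eliminate E elsewhere: position 3.
position 3 must be G (only option left).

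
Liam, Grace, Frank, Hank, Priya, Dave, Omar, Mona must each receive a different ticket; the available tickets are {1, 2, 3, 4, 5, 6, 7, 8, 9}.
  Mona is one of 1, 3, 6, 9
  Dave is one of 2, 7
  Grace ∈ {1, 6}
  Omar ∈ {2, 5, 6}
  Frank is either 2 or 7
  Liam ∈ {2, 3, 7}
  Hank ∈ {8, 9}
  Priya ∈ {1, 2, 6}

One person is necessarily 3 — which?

Liam

Among the 8 variables, 5 fits only Omar (and all 8 values in {1, 2, 3, 5, 6, 7, 8, 9} must be used), so Omar = 5.
Among the 7 still-open variables, 8 fits only Hank (and all 7 values in {1, 2, 3, 6, 7, 8, 9} must be used), so Hank = 8.
Among the 6 still-open variables, 9 fits only Mona (and all 6 values in {1, 2, 3, 6, 7, 9} must be used), so Mona = 9.
The 5 still-open variables together cover exactly {1, 2, 3, 6, 7} — 5 values for 5 variables — and 3 appears only in Liam's list, so Liam = 3.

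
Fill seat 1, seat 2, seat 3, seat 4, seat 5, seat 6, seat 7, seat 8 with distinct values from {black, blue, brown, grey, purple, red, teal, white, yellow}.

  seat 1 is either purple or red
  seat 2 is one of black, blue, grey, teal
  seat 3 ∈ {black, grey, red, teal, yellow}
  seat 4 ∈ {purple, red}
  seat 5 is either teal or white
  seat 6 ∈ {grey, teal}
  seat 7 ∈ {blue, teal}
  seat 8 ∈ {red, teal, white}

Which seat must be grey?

Among the 8 variables, yellow fits only seat 3 (and all 8 values in {black, blue, grey, purple, red, teal, white, yellow} must be used), so seat 3 = yellow.
The 7 still-open variables draw from only 7 values {black, blue, grey, purple, red, teal, white}, so each is used; only seat 2 can be black, hence seat 2 = black.
Among the 6 still-open variables, blue fits only seat 7 (and all 6 values in {blue, grey, purple, red, teal, white} must be used), so seat 7 = blue.
The 5 still-open variables draw from only 5 values {grey, purple, red, teal, white}, so each is used; only seat 6 can be grey, hence seat 6 = grey.

seat 6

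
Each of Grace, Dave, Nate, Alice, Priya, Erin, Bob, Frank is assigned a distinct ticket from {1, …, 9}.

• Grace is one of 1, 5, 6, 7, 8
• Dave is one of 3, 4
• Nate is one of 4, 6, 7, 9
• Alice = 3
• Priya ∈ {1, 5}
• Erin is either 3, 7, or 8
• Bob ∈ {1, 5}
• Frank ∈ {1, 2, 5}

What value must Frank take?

Alice's domain is down to {3}, so Alice = 3. Remove 3 from Dave, Erin.
That leaves Dave = 4. Remove 4 from Nate.
Priya and Bob share exactly the 2 values {1, 5}; by pigeonhole those values go to them, so strike 1, 5 from Grace, Frank.
So Frank = 2.

2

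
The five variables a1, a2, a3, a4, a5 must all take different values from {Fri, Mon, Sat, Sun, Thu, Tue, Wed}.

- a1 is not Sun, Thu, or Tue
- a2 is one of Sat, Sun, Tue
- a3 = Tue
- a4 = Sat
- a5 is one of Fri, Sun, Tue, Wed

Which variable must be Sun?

a2

a3 has just one choice, so a3 = Tue. Strike Tue from a2, a5.
a4 must be Sat (only option left). Strike Sat from a1, a2.
So Sun goes to a2.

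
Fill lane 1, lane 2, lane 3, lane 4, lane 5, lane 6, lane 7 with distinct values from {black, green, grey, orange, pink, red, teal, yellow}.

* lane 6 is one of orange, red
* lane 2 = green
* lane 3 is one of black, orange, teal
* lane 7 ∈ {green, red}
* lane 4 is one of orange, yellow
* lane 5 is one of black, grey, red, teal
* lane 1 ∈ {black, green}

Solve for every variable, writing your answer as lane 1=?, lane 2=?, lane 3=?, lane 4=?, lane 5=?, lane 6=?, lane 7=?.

lane 1=black, lane 2=green, lane 3=teal, lane 4=yellow, lane 5=grey, lane 6=orange, lane 7=red

lane 2's domain is down to {green}, so lane 2 = green. So lane 1, lane 7 can't be green.
lane 7 must be red (only option left). So lane 5, lane 6 can't be red.
lane 1 must be black (only option left). Remove black from lane 3, lane 5.
lane 6 must be orange (only option left). So lane 3, lane 4 can't be orange.
lane 3 must be teal (only option left). Eliminate teal elsewhere: lane 5.
That leaves lane 4 = yellow.
That leaves lane 5 = grey.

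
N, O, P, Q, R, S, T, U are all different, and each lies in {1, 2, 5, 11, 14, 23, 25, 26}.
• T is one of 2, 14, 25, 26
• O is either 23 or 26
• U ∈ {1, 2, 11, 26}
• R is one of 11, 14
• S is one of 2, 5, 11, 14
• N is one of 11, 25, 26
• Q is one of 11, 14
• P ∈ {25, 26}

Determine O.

Among the 8 variables, 1 fits only U (and all 8 values in {1, 2, 5, 11, 14, 23, 25, 26} must be used), so U = 1.
The 7 still-open variables together cover exactly {2, 5, 11, 14, 23, 25, 26} — 7 values for 7 variables — and 5 appears only in S's list, so S = 5.
The 6 still-open variables draw from only 6 values {2, 11, 14, 23, 25, 26}, so each is used; only T can be 2, hence T = 2.
Among the 5 still-open variables, 23 fits only O (and all 5 values in {11, 14, 23, 25, 26} must be used), so O = 23.

23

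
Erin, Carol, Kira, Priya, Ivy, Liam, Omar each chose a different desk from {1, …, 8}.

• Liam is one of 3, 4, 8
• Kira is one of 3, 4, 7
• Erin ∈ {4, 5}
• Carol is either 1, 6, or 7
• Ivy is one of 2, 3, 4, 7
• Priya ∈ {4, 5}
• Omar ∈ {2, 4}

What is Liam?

8

Erin and Priya share exactly the 2 values {4, 5}; by pigeonhole those values go to them, so strike 4, 5 from Kira, Ivy, Liam, Omar.
Omar has just one choice, so Omar = 2. Eliminate 2 elsewhere: Ivy.
The 2 variables Kira and Ivy are confined to {3, 7}, which locks those values in; drop them from Carol, Liam.
So Liam = 8.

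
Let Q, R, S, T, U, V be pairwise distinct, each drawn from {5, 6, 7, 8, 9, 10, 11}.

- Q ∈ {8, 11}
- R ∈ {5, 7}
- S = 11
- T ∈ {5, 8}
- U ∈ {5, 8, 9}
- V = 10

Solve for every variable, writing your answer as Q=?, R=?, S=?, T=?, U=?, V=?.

Q=8, R=7, S=11, T=5, U=9, V=10

S has just one choice, so S = 11. Strike 11 from Q.
V has just one choice, so V = 10.
Q has just one choice, so Q = 8. Eliminate 8 elsewhere: T, U.
T has just one choice, so T = 5. Remove 5 from R, U.
U must be 9 (only option left).
That leaves R = 7.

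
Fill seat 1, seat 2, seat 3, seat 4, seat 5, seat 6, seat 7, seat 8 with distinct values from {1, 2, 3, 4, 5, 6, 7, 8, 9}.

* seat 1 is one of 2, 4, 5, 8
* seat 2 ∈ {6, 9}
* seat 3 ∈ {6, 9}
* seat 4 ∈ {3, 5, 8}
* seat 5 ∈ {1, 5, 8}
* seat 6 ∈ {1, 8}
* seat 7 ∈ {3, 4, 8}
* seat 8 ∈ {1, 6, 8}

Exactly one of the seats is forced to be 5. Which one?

seat 5

The 8 variables together cover exactly {1, 2, 3, 4, 5, 6, 8, 9} — 8 values for 8 variables — and 2 appears only in seat 1's list, so seat 1 = 2.
Among the 7 still-open variables, 4 fits only seat 7 (and all 7 values in {1, 3, 4, 5, 6, 8, 9} must be used), so seat 7 = 4.
The 6 still-open variables draw from only 6 values {1, 3, 5, 6, 8, 9}, so each is used; only seat 4 can be 3, hence seat 4 = 3.
The 5 still-open variables together cover exactly {1, 5, 6, 8, 9} — 5 values for 5 variables — and 5 appears only in seat 5's list, so seat 5 = 5.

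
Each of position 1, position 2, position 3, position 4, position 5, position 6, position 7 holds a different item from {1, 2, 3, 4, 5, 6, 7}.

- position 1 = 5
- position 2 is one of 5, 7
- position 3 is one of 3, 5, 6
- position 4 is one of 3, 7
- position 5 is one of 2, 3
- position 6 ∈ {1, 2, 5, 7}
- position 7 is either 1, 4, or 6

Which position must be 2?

position 1 has just one choice, so position 1 = 5. So position 2, position 3, position 6 can't be 5.
That leaves position 2 = 7. So position 4, position 6 can't be 7.
position 4 has just one choice, so position 4 = 3. Eliminate 3 elsewhere: position 3, position 5.
So 2 goes to position 5.

position 5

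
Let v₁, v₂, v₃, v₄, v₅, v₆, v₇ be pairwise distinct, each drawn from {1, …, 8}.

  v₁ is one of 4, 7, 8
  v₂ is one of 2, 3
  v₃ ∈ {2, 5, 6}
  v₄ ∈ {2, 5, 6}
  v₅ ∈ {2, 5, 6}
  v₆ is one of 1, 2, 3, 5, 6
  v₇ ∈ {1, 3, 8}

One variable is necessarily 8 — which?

v₇

v₃, v₄, v₅ between them cover only {2, 5, 6} — a naked triple. Remove those values from v₂, v₆.
That leaves v₂ = 3. Eliminate 3 elsewhere: v₆, v₇.
That leaves v₆ = 1. So v₇ can't be 1.
So 8 goes to v₇.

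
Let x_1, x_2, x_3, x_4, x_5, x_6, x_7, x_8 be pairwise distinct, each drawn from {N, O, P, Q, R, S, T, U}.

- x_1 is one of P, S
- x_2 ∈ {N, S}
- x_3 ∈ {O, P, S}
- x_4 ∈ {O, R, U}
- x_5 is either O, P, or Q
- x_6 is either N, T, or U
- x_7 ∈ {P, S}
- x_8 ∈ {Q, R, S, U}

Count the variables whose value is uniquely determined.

The 8 variables together cover exactly {N, O, P, Q, R, S, T, U} — 8 values for 8 variables — and T appears only in x_6's list, so x_6 = T.
Among the 7 still-open variables, N fits only x_2 (and all 7 values in {N, O, P, Q, R, S, U} must be used), so x_2 = N.
x_1 and x_7 between them cover only {P, S} — a naked pair. Remove those values from x_3, x_5, x_8.
x_3's domain is down to {O}, so x_3 = O. So x_4, x_5 can't be O.
x_5 must be Q (only option left). Eliminate Q elsewhere: x_8.
Determined: x_2=N, x_3=O, x_5=Q, x_6=T. The other variables each still have more than one consistent value. That makes 4.

4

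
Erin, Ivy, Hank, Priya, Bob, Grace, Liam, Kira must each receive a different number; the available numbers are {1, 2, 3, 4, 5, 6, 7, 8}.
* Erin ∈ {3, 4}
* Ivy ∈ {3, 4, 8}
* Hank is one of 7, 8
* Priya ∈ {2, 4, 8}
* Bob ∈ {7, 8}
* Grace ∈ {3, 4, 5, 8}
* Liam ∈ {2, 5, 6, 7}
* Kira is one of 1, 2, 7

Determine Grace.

5

The 8 variables draw from only 8 values {1, 2, 3, 4, 5, 6, 7, 8}, so each is used; only Kira can be 1, hence Kira = 1.
The 7 still-open variables together cover exactly {2, 3, 4, 5, 6, 7, 8} — 7 values for 7 variables — and 6 appears only in Liam's list, so Liam = 6.
Among the 6 still-open variables, 2 fits only Priya (and all 6 values in {2, 3, 4, 5, 7, 8} must be used), so Priya = 2.
The 5 still-open variables draw from only 5 values {3, 4, 5, 7, 8}, so each is used; only Grace can be 5, hence Grace = 5.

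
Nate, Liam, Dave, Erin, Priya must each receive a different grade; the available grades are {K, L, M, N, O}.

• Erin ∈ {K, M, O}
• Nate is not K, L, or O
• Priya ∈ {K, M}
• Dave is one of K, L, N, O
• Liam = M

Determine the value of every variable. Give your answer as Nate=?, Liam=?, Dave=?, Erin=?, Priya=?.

Nate=N, Liam=M, Dave=L, Erin=O, Priya=K

Liam's domain is down to {M}, so Liam = M. Eliminate M elsewhere: Nate, Erin, Priya.
Priya must be K (only option left). So Dave, Erin can't be K.
That leaves Nate = N. Remove N from Dave.
Erin has just one choice, so Erin = O. So Dave can't be O.
Dave's domain is down to {L}, so Dave = L.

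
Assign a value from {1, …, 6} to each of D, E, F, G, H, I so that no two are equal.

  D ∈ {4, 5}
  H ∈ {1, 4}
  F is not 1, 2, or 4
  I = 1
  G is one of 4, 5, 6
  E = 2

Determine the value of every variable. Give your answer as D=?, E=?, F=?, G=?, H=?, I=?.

D=5, E=2, F=3, G=6, H=4, I=1

E must be 2 (only option left).
I's domain is down to {1}, so I = 1. Strike 1 from H.
H must be 4 (only option left). Strike 4 from D, G.
D's domain is down to {5}, so D = 5. Strike 5 from F, G.
G must be 6 (only option left). Remove 6 from F.
F's domain is down to {3}, so F = 3.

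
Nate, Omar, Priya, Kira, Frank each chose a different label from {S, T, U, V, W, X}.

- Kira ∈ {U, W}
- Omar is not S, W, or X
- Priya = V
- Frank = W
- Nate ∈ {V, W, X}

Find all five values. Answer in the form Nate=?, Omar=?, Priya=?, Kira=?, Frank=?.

Nate=X, Omar=T, Priya=V, Kira=U, Frank=W

Priya must be V (only option left). Strike V from Nate, Omar.
Frank's domain is down to {W}, so Frank = W. Remove W from Nate, Kira.
Nate's domain is down to {X}, so Nate = X.
That leaves Kira = U. So Omar can't be U.
Omar must be T (only option left).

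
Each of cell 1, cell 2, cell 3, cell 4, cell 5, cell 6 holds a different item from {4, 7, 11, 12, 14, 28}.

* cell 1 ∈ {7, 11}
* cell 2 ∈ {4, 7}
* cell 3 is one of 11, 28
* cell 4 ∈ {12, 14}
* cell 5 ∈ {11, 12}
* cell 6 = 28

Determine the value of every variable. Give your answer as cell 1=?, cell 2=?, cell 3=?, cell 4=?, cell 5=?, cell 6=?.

cell 6 has just one choice, so cell 6 = 28. Remove 28 from cell 3.
cell 3's domain is down to {11}, so cell 3 = 11. So cell 1, cell 5 can't be 11.
That leaves cell 5 = 12. Strike 12 from cell 4.
cell 1 has just one choice, so cell 1 = 7. So cell 2 can't be 7.
cell 2 must be 4 (only option left).
That leaves cell 4 = 14.

cell 1=7, cell 2=4, cell 3=11, cell 4=14, cell 5=12, cell 6=28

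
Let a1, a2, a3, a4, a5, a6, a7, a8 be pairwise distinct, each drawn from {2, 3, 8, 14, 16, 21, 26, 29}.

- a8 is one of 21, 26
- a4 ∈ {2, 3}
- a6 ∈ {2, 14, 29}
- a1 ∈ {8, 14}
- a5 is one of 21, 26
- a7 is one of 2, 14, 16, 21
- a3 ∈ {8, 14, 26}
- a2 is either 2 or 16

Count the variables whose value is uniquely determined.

2

The 8 variables draw from only 8 values {2, 3, 8, 14, 16, 21, 26, 29}, so each is used; only a4 can be 3, hence a4 = 3.
The 7 still-open variables together cover exactly {2, 8, 14, 16, 21, 26, 29} — 7 values for 7 variables — and 29 appears only in a6's list, so a6 = 29.
a5 and a8 between them cover only {21, 26} — a naked pair. Remove those values from a3, a7.
a1 and a3 share exactly the 2 values {8, 14}; by pigeonhole those values go to them, so strike 8, 14 from a7.
Determined: a4=3, a6=29. The other variables each still have more than one consistent value. That makes 2.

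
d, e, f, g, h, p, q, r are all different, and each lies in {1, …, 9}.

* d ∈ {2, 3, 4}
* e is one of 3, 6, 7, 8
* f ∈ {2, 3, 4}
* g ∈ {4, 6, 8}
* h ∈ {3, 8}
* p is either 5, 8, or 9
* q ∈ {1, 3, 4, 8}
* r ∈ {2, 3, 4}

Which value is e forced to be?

d, f, r between them cover only {2, 3, 4} — a naked triple. Remove those values from e, g, h, q.
h's domain is down to {8}, so h = 8. Strike 8 from e, g, p, q.
q's domain is down to {1}, so q = 1.
g has just one choice, so g = 6. Eliminate 6 elsewhere: e.
So e = 7.

7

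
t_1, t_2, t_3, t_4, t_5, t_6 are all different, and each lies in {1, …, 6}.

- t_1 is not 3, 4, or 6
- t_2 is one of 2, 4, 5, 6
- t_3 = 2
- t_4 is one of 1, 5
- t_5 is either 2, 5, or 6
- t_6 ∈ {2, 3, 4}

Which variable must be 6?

t_3 must be 2 (only option left). So t_1, t_2, t_5, t_6 can't be 2.
The 5 still-open variables together cover exactly {1, 3, 4, 5, 6} — 5 values for 5 variables — and 3 appears only in t_6's list, so t_6 = 3.
The 4 still-open variables together cover exactly {1, 4, 5, 6} — 4 values for 4 variables — and 4 appears only in t_2's list, so t_2 = 4.
Among the 3 still-open variables, 6 fits only t_5 (and all 3 values in {1, 5, 6} must be used), so t_5 = 6.

t_5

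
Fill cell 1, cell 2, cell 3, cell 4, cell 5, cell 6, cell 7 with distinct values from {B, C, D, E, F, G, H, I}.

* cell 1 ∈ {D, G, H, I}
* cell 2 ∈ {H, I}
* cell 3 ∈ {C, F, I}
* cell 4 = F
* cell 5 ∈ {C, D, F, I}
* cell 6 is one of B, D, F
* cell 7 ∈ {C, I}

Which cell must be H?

cell 4's domain is down to {F}, so cell 4 = F. Strike F from cell 3, cell 5, cell 6.
The 6 still-open variables together cover exactly {B, C, D, G, H, I} — 6 values for 6 variables — and B appears only in cell 6's list, so cell 6 = B.
The 5 still-open variables together cover exactly {C, D, G, H, I} — 5 values for 5 variables — and G appears only in cell 1's list, so cell 1 = G.
Among the 4 still-open variables, D fits only cell 5 (and all 4 values in {C, D, H, I} must be used), so cell 5 = D.
The 3 still-open variables draw from only 3 values {C, H, I}, so each is used; only cell 2 can be H, hence cell 2 = H.

cell 2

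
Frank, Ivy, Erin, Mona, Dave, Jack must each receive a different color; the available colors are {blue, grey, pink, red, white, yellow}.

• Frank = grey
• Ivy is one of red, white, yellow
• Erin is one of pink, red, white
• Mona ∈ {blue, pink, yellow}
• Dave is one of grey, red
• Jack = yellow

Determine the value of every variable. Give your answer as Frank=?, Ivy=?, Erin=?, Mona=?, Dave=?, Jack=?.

Frank's domain is down to {grey}, so Frank = grey. Strike grey from Dave.
That leaves Dave = red. So Ivy, Erin can't be red.
That leaves Jack = yellow. Remove yellow from Ivy, Mona.
Ivy must be white (only option left). So Erin can't be white.
That leaves Erin = pink. Strike pink from Mona.
Mona's domain is down to {blue}, so Mona = blue.

Frank=grey, Ivy=white, Erin=pink, Mona=blue, Dave=red, Jack=yellow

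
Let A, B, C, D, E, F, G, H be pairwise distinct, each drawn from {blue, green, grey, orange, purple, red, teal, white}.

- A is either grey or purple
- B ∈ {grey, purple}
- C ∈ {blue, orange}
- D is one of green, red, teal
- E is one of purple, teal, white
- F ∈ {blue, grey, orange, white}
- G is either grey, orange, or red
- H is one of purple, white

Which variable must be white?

Among the 8 variables, green fits only D (and all 8 values in {blue, green, grey, orange, purple, red, teal, white} must be used), so D = green.
The 7 still-open variables together cover exactly {blue, grey, orange, purple, red, teal, white} — 7 values for 7 variables — and red appears only in G's list, so G = red.
The 6 still-open variables together cover exactly {blue, grey, orange, purple, teal, white} — 6 values for 6 variables — and teal appears only in E's list, so E = teal.
A and B between them cover only {grey, purple} — a naked pair. Remove those values from F, H.
So white goes to H.

H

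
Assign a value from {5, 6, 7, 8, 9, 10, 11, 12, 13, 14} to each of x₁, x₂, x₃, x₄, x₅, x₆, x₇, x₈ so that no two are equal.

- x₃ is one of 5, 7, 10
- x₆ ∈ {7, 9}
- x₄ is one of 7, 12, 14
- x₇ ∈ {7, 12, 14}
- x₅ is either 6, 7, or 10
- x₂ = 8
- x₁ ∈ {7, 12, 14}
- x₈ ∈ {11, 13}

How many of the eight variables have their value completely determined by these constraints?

2

x₂ must be 8 (only option left).
x₁, x₄, x₇ between them cover only {7, 12, 14} — a naked triple. Remove those values from x₃, x₅, x₆.
x₆ has just one choice, so x₆ = 9.
Determined: x₂=8, x₆=9. The other variables each still have more than one consistent value. That makes 2.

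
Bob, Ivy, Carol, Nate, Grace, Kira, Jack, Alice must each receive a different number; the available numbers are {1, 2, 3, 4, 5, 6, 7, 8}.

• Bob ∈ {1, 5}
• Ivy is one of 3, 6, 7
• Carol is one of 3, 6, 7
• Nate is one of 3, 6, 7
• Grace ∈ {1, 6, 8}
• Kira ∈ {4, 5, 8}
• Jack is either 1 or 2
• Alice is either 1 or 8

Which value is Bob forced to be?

5

The 8 variables together cover exactly {1, 2, 3, 4, 5, 6, 7, 8} — 8 values for 8 variables — and 2 appears only in Jack's list, so Jack = 2.
The 7 still-open variables together cover exactly {1, 3, 4, 5, 6, 7, 8} — 7 values for 7 variables — and 4 appears only in Kira's list, so Kira = 4.
The 6 still-open variables draw from only 6 values {1, 3, 5, 6, 7, 8}, so each is used; only Bob can be 5, hence Bob = 5.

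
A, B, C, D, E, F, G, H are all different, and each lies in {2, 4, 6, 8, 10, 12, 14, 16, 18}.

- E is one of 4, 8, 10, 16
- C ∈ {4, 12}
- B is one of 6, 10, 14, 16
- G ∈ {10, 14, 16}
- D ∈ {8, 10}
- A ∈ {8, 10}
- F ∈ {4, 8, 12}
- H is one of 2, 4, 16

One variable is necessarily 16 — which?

E

Among the 8 variables, 2 fits only H (and all 8 values in {2, 4, 6, 8, 10, 12, 14, 16} must be used), so H = 2.
The 7 still-open variables draw from only 7 values {4, 6, 8, 10, 12, 14, 16}, so each is used; only B can be 6, hence B = 6.
The 6 still-open variables draw from only 6 values {4, 8, 10, 12, 14, 16}, so each is used; only G can be 14, hence G = 14.
The 5 still-open variables together cover exactly {4, 8, 10, 12, 16} — 5 values for 5 variables — and 16 appears only in E's list, so E = 16.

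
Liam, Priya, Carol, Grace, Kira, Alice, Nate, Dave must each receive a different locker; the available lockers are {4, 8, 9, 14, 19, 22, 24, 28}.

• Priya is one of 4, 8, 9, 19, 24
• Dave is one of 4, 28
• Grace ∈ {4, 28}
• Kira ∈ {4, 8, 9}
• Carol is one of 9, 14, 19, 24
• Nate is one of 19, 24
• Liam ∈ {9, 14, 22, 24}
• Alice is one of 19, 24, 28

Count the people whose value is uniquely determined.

Among the 8 variables, 22 fits only Liam (and all 8 values in {4, 8, 9, 14, 19, 22, 24, 28} must be used), so Liam = 22.
The 7 still-open variables draw from only 7 values {4, 8, 9, 14, 19, 24, 28}, so each is used; only Carol can be 14, hence Carol = 14.
The 2 variables Grace and Dave are confined to {4, 28}, which locks those values in; drop them from Priya, Kira, Alice.
The 2 variables Alice and Nate are confined to {19, 24}, which locks those values in; drop them from Priya.
Determined: Liam=22, Carol=14. The other people each still have more than one consistent value. That makes 2.

2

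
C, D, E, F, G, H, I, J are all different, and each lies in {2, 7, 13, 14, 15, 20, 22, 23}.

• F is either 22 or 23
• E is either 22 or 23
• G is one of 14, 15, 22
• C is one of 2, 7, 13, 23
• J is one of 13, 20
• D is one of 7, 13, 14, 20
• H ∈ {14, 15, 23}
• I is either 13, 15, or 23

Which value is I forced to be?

The 8 variables draw from only 8 values {2, 7, 13, 14, 15, 20, 22, 23}, so each is used; only C can be 2, hence C = 2.
Among the 7 still-open variables, 7 fits only D (and all 7 values in {7, 13, 14, 15, 20, 22, 23} must be used), so D = 7.
Among the 6 still-open variables, 20 fits only J (and all 6 values in {13, 14, 15, 20, 22, 23} must be used), so J = 20.
The 5 still-open variables draw from only 5 values {13, 14, 15, 22, 23}, so each is used; only I can be 13, hence I = 13.

13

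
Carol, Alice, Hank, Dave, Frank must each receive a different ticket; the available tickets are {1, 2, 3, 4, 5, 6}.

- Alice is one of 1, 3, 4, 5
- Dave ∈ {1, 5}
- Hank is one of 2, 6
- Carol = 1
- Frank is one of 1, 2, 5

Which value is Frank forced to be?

2

Carol's domain is down to {1}, so Carol = 1. Remove 1 from Alice, Dave, Frank.
Dave has just one choice, so Dave = 5. Remove 5 from Alice, Frank.
So Frank = 2.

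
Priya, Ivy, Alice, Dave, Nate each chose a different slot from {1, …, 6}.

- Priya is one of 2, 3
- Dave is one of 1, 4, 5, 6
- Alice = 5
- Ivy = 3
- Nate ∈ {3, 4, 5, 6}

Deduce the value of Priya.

2

Ivy must be 3 (only option left). Eliminate 3 elsewhere: Priya, Nate.
So Priya = 2.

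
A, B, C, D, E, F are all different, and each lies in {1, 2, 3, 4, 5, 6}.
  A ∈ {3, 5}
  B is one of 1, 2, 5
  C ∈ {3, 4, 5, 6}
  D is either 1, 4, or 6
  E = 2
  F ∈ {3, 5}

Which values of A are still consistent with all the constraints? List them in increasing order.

3, 5

E must be 2 (only option left). Remove 2 from B.
The 2 variables A and F are confined to {3, 5}, which locks those values in; drop them from B, C.
B has just one choice, so B = 1. Remove 1 from D.
No further eliminations apply; A can still be any of 3, 5.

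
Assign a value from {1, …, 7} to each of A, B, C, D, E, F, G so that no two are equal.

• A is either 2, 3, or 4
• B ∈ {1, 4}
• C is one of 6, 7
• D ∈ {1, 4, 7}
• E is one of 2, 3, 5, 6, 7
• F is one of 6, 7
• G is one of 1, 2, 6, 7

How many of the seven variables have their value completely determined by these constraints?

3

The 7 variables draw from only 7 values {1, 2, 3, 4, 5, 6, 7}, so each is used; only E can be 5, hence E = 5.
The 6 still-open variables together cover exactly {1, 2, 3, 4, 6, 7} — 6 values for 6 variables — and 3 appears only in A's list, so A = 3.
The 5 still-open variables together cover exactly {1, 2, 4, 6, 7} — 5 values for 5 variables — and 2 appears only in G's list, so G = 2.
The 2 variables C and F are confined to {6, 7}, which locks those values in; drop them from D.
Determined: A=3, E=5, G=2. The other variables each still have more than one consistent value. That makes 3.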